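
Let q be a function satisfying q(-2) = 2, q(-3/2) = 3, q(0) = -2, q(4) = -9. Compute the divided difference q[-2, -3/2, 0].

q[-2,-3/2] = (3 - 2) / (-3/2 - (-2)) = 2
q[-3/2,0] = (-2 - 3) / (0 - (-3/2)) = -10/3
q[-2,-3/2,0] = (-10/3 - 2) / (0 - (-2)) = -8/3

-8/3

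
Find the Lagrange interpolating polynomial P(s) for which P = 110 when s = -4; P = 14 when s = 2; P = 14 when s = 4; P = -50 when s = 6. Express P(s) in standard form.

P(s) = -s^3 + 4s^2 + 4s - 2

Build the Lagrange basis polynomials:
L_0(s) = (s - 2)(s - 4)(s - 6) / [-480] = -(1/480)s^3 + (1/40)s^2 - (11/120)s + 1/10
L_1(s) = (s + 4)(s - 4)(s - 6) / [48] = (1/48)s^3 - (1/8)s^2 - (1/3)s + 2
L_2(s) = (s + 4)(s - 2)(s - 6) / [-32] = -(1/32)s^3 + (1/8)s^2 + (5/8)s - 3/2
L_3(s) = (s + 4)(s - 2)(s - 4) / [80] = (1/80)s^3 - (1/40)s^2 - (1/5)s + 2/5
P(s) = 110·L_0 + 14·L_1 + 14·L_2 + (-50)·L_3
  110·L_0(s) = -(11/48)s^3 + (11/4)s^2 - (121/12)s + 11
  14·L_1(s) = (7/24)s^3 - (7/4)s^2 - (14/3)s + 28
  14·L_2(s) = -(7/16)s^3 + (7/4)s^2 + (35/4)s - 21
  (-50)·L_3(s) = -(5/8)s^3 + (5/4)s^2 + 10s - 20
Adding term by term: -s^3 + 4s^2 + 4s - 2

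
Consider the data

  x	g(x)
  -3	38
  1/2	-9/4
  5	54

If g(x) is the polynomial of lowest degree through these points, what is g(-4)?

Using Newton's divided-difference form:
g[-3,1/2] = (-9/4 - 38) / (1/2 - (-3)) = -23/2
g[1/2,5] = (54 - (-9/4)) / (5 - 1/2) = 25/2
g[-3,1/2,5] = (25/2 - (-23/2)) / (5 - (-3)) = 3
g(-4) = 38 + (-23/2)·(-1) + 3·(-1)·(-9/2) = 63

63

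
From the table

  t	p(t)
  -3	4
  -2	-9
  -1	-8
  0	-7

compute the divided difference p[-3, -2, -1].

7

p[-3,-2] = (-9 - 4) / (-2 - (-3)) = -13
p[-2,-1] = (-8 - (-9)) / (-1 - (-2)) = 1
p[-3,-2,-1] = (1 - (-13)) / (-1 - (-3)) = 7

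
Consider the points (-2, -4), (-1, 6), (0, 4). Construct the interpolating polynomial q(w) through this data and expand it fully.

L_0(w) = (w + 1)w / [2] = (1/2)w^2 + (1/2)w
L_1(w) = (w + 2)w / [-1] = -w^2 - 2w
L_2(w) = (w + 2)(w + 1) / [2] = (1/2)w^2 + (3/2)w + 1
q(w) = (-4)·L_0 + 6·L_1 + 4·L_2
  (-4)·L_0(w) = -2w^2 - 2w
  6·L_1(w) = -6w^2 - 12w
  4·L_2(w) = 2w^2 + 6w + 4
Adding term by term: -6w^2 - 8w + 4

q(w) = -6w^2 - 8w + 4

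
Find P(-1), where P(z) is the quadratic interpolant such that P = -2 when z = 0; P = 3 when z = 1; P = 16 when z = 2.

1

Using Newton's divided-difference form:
P[0,1] = (3 - (-2)) / (1 - 0) = 5
P[1,2] = (16 - 3) / (2 - 1) = 13
P[0,1,2] = (13 - 5) / (2 - 0) = 4
P(-1) = -2 + 5·(-1) + 4·(-1)·(-2) = 1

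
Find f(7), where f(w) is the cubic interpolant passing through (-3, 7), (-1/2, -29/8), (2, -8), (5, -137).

-373

L_0(7) = (15/2)·(5)·(2)/[(-5/2)·(-5)·(-8)] = -3/4
L_1(7) = (10)·(5)·(2)/[(5/2)·(-5/2)·(-11/2)] = 32/11
L_2(7) = (10)·(15/2)·(2)/[(5)·(5/2)·(-3)] = -4
L_3(7) = (10)·(15/2)·(5)/[(8)·(11/2)·(3)] = 125/44
Sum: 7·(-3/4) + (-29/8)·(32/11) + (-8)·(-4) + (-137)·(125/44) = -373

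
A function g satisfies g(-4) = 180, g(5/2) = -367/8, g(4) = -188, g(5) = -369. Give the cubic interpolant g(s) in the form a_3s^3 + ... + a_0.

g(s) = -3s^3 + 2s - 4

Newton's divided differences:
g[-4,5/2] = (-367/8 - 180) / (5/2 - (-4)) = -139/4
g[5/2,4] = (-188 - (-367/8)) / (4 - 5/2) = -379/4
g[4,5] = (-369 - (-188)) / (5 - 4) = -181
g[-4,5/2,4] = (-379/4 - (-139/4)) / (4 - (-4)) = -15/2
g[5/2,4,5] = (-181 - (-379/4)) / (5 - 5/2) = -69/2
g[-4,5/2,4,5] = (-69/2 - (-15/2)) / (5 - (-4)) = -3
g(s) = 180 + (-139/4)·(s + 4) + (-15/2)·(s + 4)(s - 5/2) + (-3)·(s + 4)(s - 5/2)(s - 4)
Expanding: g(s) = -3s^3 + 2s - 4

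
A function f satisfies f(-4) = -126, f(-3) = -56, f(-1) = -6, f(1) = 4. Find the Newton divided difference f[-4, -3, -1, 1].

2

f[-4,-3] = (-56 - (-126)) / (-3 - (-4)) = 70
f[-3,-1] = (-6 - (-56)) / (-1 - (-3)) = 25
f[-1,1] = (4 - (-6)) / (1 - (-1)) = 5
f[-4,-3,-1] = (25 - 70) / (-1 - (-4)) = -15
f[-3,-1,1] = (5 - 25) / (1 - (-3)) = -5
f[-4,-3,-1,1] = (-5 - (-15)) / (1 - (-4)) = 2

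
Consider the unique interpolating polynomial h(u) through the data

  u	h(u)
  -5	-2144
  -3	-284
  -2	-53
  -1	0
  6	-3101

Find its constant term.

L_0(u) = (u + 3)(u + 2)(u + 1)(u - 6) / [264] = (1/264)u^4 - (25/264)u^2 - (5/22)u - 3/22
L_1(u) = (u + 5)(u + 2)(u + 1)(u - 6) / [-36] = -(1/36)u^4 - (1/18)u^3 + (31/36)u^2 + (23/9)u + 5/3
L_2(u) = (u + 5)(u + 3)(u + 1)(u - 6) / [24] = (1/24)u^4 + (1/8)u^3 - (31/24)u^2 - (41/8)u - 15/4
L_3(u) = (u + 5)(u + 3)(u + 2)(u - 6) / [-56] = -(1/56)u^4 - (1/14)u^3 + (29/56)u^2 + (39/14)u + 45/14
L_4(u) = (u + 5)(u + 3)(u + 2)(u + 1) / [5544] = (1/5544)u^4 + (1/504)u^3 + (41/5544)u^2 + (61/5544)u + 5/924
h(u) = (-2144)·L_0 + (-284)·L_1 + (-53)·L_2 + 0·L_3 + (-3101)·L_4
Only the constant term is needed; take it from each L_i and combine:
(-2144)·(-3/22) + (-284)·(5/3) + (-53)·(-15/4) + 0·(45/14) + (-3101)·(5/924) = 1

1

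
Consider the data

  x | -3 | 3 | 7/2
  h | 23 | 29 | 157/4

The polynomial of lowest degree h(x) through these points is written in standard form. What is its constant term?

L_0(x) = (x - 3)(x - 7/2) / [39] = (1/39)x^2 - (1/6)x + 7/26
L_1(x) = (x + 3)(x - 7/2) / [-3] = -(1/3)x^2 + (1/6)x + 7/2
L_2(x) = (x + 3)(x - 3) / [13/4] = (4/13)x^2 - 36/13
h(x) = 23·L_0 + 29·L_1 + (157/4)·L_2
Only the constant term is needed; take it from each L_i and combine:
23·(7/26) + 29·(7/2) + (157/4)·(-36/13) = -1

-1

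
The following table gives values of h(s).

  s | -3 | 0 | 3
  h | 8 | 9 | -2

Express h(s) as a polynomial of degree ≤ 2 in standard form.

h(s) = -(2/3)s^2 - (5/3)s + 9

L_0(s) = s(s - 3) / [18] = (1/18)s^2 - (1/6)s
L_1(s) = (s + 3)(s - 3) / [-9] = -(1/9)s^2 + 1
L_2(s) = (s + 3)s / [18] = (1/18)s^2 + (1/6)s
h(s) = 8·L_0 + 9·L_1 + (-2)·L_2
  8·L_0(s) = (4/9)s^2 - (4/3)s
  9·L_1(s) = -s^2 + 9
  (-2)·L_2(s) = -(1/9)s^2 - (1/3)s
Adding term by term: -(2/3)s^2 - (5/3)s + 9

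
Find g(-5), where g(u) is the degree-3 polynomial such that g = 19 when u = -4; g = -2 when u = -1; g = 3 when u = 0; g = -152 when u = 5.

Evaluate each Lagrange basis at u = -5:
L_0(-5) = (-4)·(-5)·(-10)/[(-3)·(-4)·(-9)] = 50/27
L_1(-5) = (-1)·(-5)·(-10)/[(3)·(-1)·(-6)] = -25/9
L_2(-5) = (-1)·(-4)·(-10)/[(4)·(1)·(-5)] = 2
L_3(-5) = (-1)·(-4)·(-5)/[(9)·(6)·(5)] = -2/27
Sum: 19·(50/27) + (-2)·(-25/9) + 3·(2) + (-152)·(-2/27) = 58

58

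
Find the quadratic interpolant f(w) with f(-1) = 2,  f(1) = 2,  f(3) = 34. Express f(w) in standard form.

f(w) = 4w^2 - 2

Build the Lagrange basis polynomials:
L_0(w) = (w - 1)(w - 3) / [8] = (1/8)w^2 - (1/2)w + 3/8
L_1(w) = (w + 1)(w - 3) / [-4] = -(1/4)w^2 + (1/2)w + 3/4
L_2(w) = (w + 1)(w - 1) / [8] = (1/8)w^2 - 1/8
f(w) = 2·L_0 + 2·L_1 + 34·L_2
  2·L_0(w) = (1/4)w^2 - w + 3/4
  2·L_1(w) = -(1/2)w^2 + w + 3/2
  34·L_2(w) = (17/4)w^2 - 17/4
Adding term by term: 4w^2 - 2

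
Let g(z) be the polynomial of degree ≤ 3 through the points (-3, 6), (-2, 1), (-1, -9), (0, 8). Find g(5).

1618

Using Newton's divided-difference form:
g[-3,-2] = (1 - 6) / (-2 - (-3)) = -5
g[-2,-1] = (-9 - 1) / (-1 - (-2)) = -10
g[-1,0] = (8 - (-9)) / (0 - (-1)) = 17
g[-3,-2,-1] = (-10 - (-5)) / (-1 - (-3)) = -5/2
g[-2,-1,0] = (17 - (-10)) / (0 - (-2)) = 27/2
g[-3,-2,-1,0] = (27/2 - (-5/2)) / (0 - (-3)) = 16/3
g(5) = 6 + (-5)·(8) + (-5/2)·(8)·(7) + (16/3)·(8)·(7)·(6) = 1618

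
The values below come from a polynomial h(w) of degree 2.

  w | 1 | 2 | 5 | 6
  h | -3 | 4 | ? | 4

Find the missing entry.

41/5

The 3 known values determine h uniquely (degree ≤ 2).
Evaluate each Lagrange basis at w = 5:
L_0(5) = (3)·(-1)/[(-1)·(-5)] = -3/5
L_1(5) = (4)·(-1)/[(1)·(-4)] = 1
L_2(5) = (4)·(3)/[(5)·(4)] = 3/5
Sum: (-3)·(-3/5) + 4·(1) + 4·(3/5) = 41/5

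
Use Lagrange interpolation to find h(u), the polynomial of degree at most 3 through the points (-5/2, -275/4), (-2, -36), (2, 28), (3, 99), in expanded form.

h(u) = 4u^3 - u^2

Build the Lagrange basis polynomials:
L_0(u) = (u + 2)(u - 2)(u - 3) / [-99/8] = -(8/99)u^3 + (8/33)u^2 + (32/99)u - 32/33
L_1(u) = (u + 5/2)(u - 2)(u - 3) / [10] = (1/10)u^3 - (1/4)u^2 - (13/20)u + 3/2
L_2(u) = (u + 5/2)(u + 2)(u - 3) / [-18] = -(1/18)u^3 - (1/12)u^2 + (17/36)u + 5/6
L_3(u) = (u + 5/2)(u + 2)(u - 2) / [55/2] = (2/55)u^3 + (1/11)u^2 - (8/55)u - 4/11
h(u) = (-275/4)·L_0 + (-36)·L_1 + 28·L_2 + 99·L_3
  (-275/4)·L_0(u) = (50/9)u^3 - (50/3)u^2 - (200/9)u + 200/3
  (-36)·L_1(u) = -(18/5)u^3 + 9u^2 + (117/5)u - 54
  28·L_2(u) = -(14/9)u^3 - (7/3)u^2 + (119/9)u + 70/3
  99·L_3(u) = (18/5)u^3 + 9u^2 - (72/5)u - 36
Adding term by term: 4u^3 - u^2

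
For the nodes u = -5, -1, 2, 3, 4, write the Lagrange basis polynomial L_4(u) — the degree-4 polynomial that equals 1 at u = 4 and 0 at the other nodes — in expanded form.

L_4(u) = (u + 5)(u + 1)(u - 2)(u - 3) / [(9)·(5)·(2)·(1)]
       = (u^4 + u^3 - 19u^2 + 11u + 30) / (90)

L_4(u) = (1/90)u^4 + (1/90)u^3 - (19/90)u^2 + (11/90)u + 1/3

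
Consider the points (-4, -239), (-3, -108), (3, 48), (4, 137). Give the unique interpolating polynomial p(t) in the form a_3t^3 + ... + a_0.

p(t) = 3t^3 - 3t^2 - t - 3

Build the Lagrange basis polynomials:
L_0(t) = (t + 3)(t - 3)(t - 4) / [-56] = -(1/56)t^3 + (1/14)t^2 + (9/56)t - 9/14
L_1(t) = (t + 4)(t - 3)(t - 4) / [42] = (1/42)t^3 - (1/14)t^2 - (8/21)t + 8/7
L_2(t) = (t + 4)(t + 3)(t - 4) / [-42] = -(1/42)t^3 - (1/14)t^2 + (8/21)t + 8/7
L_3(t) = (t + 4)(t + 3)(t - 3) / [56] = (1/56)t^3 + (1/14)t^2 - (9/56)t - 9/14
p(t) = (-239)·L_0 + (-108)·L_1 + 48·L_2 + 137·L_3
  (-239)·L_0(t) = (239/56)t^3 - (239/14)t^2 - (2151/56)t + 2151/14
  (-108)·L_1(t) = -(18/7)t^3 + (54/7)t^2 + (288/7)t - 864/7
  48·L_2(t) = -(8/7)t^3 - (24/7)t^2 + (128/7)t + 384/7
  137·L_3(t) = (137/56)t^3 + (137/14)t^2 - (1233/56)t - 1233/14
Adding term by term: 3t^3 - 3t^2 - t - 3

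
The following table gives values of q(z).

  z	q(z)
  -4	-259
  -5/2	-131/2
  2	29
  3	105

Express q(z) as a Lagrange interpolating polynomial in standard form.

q(z) = 4z^3 - 3

Build the Lagrange basis polynomials:
L_0(z) = (z + 5/2)(z - 2)(z - 3) / [-63] = -(1/63)z^3 + (5/126)z^2 + (13/126)z - 5/21
L_1(z) = (z + 4)(z - 2)(z - 3) / [297/8] = (8/297)z^3 - (8/297)z^2 - (112/297)z + 64/99
L_2(z) = (z + 4)(z + 5/2)(z - 3) / [-27] = -(1/27)z^3 - (7/54)z^2 + (19/54)z + 10/9
L_3(z) = (z + 4)(z + 5/2)(z - 2) / [77/2] = (2/77)z^3 + (9/77)z^2 - (6/77)z - 40/77
q(z) = (-259)·L_0 + (-131/2)·L_1 + 29·L_2 + 105·L_3
  (-259)·L_0(z) = (37/9)z^3 - (185/18)z^2 - (481/18)z + 185/3
  (-131/2)·L_1(z) = -(524/297)z^3 + (524/297)z^2 + (7336/297)z - 4192/99
  29·L_2(z) = -(29/27)z^3 - (203/54)z^2 + (551/54)z + 290/9
  105·L_3(z) = (30/11)z^3 + (135/11)z^2 - (90/11)z - 600/11
Adding term by term: 4z^3 - 3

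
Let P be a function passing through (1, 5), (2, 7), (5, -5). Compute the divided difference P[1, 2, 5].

-3/2

P[1,2] = (7 - 5) / (2 - 1) = 2
P[2,5] = (-5 - 7) / (5 - 2) = -4
P[1,2,5] = (-4 - 2) / (5 - 1) = -3/2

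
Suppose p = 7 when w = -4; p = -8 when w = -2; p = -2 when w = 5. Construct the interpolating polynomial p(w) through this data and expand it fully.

Newton's divided differences:
p[-4,-2] = (-8 - 7) / (-2 - (-4)) = -15/2
p[-2,5] = (-2 - (-8)) / (5 - (-2)) = 6/7
p[-4,-2,5] = (6/7 - (-15/2)) / (5 - (-4)) = 13/14
p(w) = 7 + (-15/2)·(w + 4) + (13/14)·(w + 4)(w + 2)
Expanding: p(w) = (13/14)w^2 - (27/14)w - 109/7

p(w) = (13/14)w^2 - (27/14)w - 109/7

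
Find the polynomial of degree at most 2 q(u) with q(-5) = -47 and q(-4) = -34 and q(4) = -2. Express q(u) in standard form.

Newton's divided differences:
q[-5,-4] = (-34 - (-47)) / (-4 - (-5)) = 13
q[-4,4] = (-2 - (-34)) / (4 - (-4)) = 4
q[-5,-4,4] = (4 - 13) / (4 - (-5)) = -1
q(u) = -47 + 13·(u + 5) + (-1)·(u + 5)(u + 4)
Expanding: q(u) = -u^2 + 4u - 2

q(u) = -u^2 + 4u - 2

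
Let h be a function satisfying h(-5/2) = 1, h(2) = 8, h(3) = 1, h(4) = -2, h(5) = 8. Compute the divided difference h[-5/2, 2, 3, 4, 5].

h[-5/2,2] = (8 - 1) / (2 - (-5/2)) = 14/9
h[2,3] = (1 - 8) / (3 - 2) = -7
h[3,4] = (-2 - 1) / (4 - 3) = -3
h[4,5] = (8 - (-2)) / (5 - 4) = 10
h[-5/2,2,3] = (-7 - 14/9) / (3 - (-5/2)) = -14/9
h[2,3,4] = (-3 - (-7)) / (4 - 2) = 2
h[3,4,5] = (10 - (-3)) / (5 - 3) = 13/2
h[-5/2,2,3,4] = (2 - (-14/9)) / (4 - (-5/2)) = 64/117
h[2,3,4,5] = (13/2 - 2) / (5 - 2) = 3/2
h[-5/2,2,3,4,5] = (3/2 - 64/117) / (5 - (-5/2)) = 223/1755

223/1755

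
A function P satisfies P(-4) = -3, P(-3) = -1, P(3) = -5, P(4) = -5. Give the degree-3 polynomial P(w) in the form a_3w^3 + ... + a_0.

L_0(w) = (w + 3)(w - 3)(w - 4) / [-56] = -(1/56)w^3 + (1/14)w^2 + (9/56)w - 9/14
L_1(w) = (w + 4)(w - 3)(w - 4) / [42] = (1/42)w^3 - (1/14)w^2 - (8/21)w + 8/7
L_2(w) = (w + 4)(w + 3)(w - 4) / [-42] = -(1/42)w^3 - (1/14)w^2 + (8/21)w + 8/7
L_3(w) = (w + 4)(w + 3)(w - 3) / [56] = (1/56)w^3 + (1/14)w^2 - (9/56)w - 9/14
P(w) = (-3)·L_0 + (-1)·L_1 + (-5)·L_2 + (-5)·L_3
  (-3)·L_0(w) = (3/56)w^3 - (3/14)w^2 - (27/56)w + 27/14
  (-1)·L_1(w) = -(1/42)w^3 + (1/14)w^2 + (8/21)w - 8/7
  (-5)·L_2(w) = (5/42)w^3 + (5/14)w^2 - (40/21)w - 40/7
  (-5)·L_3(w) = -(5/56)w^3 - (5/14)w^2 + (45/56)w + 45/14
Adding term by term: (5/84)w^3 - (1/7)w^2 - (101/84)w - 12/7

P(w) = (5/84)w^3 - (1/7)w^2 - (101/84)w - 12/7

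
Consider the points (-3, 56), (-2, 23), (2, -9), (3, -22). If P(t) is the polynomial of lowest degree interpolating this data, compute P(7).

-274

L_0(7) = (9)·(5)·(4)/[(-1)·(-5)·(-6)] = -6
L_1(7) = (10)·(5)·(4)/[(1)·(-4)·(-5)] = 10
L_2(7) = (10)·(9)·(4)/[(5)·(4)·(-1)] = -18
L_3(7) = (10)·(9)·(5)/[(6)·(5)·(1)] = 15
Sum: 56·(-6) + 23·(10) + (-9)·(-18) + (-22)·(15) = -274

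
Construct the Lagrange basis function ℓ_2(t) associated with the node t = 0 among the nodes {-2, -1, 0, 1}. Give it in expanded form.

ℓ_2(t) = -(1/2)t^3 - t^2 + (1/2)t + 1

ℓ_2(t) = (t + 2)(t + 1)(t - 1) / [(2)·(1)·(-1)]
       = (t^3 + 2t^2 - t - 2) / (-2)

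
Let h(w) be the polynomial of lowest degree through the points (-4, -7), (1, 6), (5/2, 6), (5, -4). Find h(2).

32/5

Evaluate each Lagrange basis at w = 2:
L_0(2) = (1)·(-1/2)·(-3)/[(-5)·(-13/2)·(-9)] = -1/195
L_1(2) = (6)·(-1/2)·(-3)/[(5)·(-3/2)·(-4)] = 3/10
L_2(2) = (6)·(1)·(-3)/[(13/2)·(3/2)·(-5/2)] = 48/65
L_3(2) = (6)·(1)·(-1/2)/[(9)·(4)·(5/2)] = -1/30
Sum: (-7)·(-1/195) + 6·(3/10) + 6·(48/65) + (-4)·(-1/30) = 32/5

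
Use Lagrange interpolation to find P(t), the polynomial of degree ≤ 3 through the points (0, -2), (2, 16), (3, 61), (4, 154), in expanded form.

Build the Lagrange basis polynomials:
L_0(t) = (t - 2)(t - 3)(t - 4) / [-24] = -(1/24)t^3 + (3/8)t^2 - (13/12)t + 1
L_1(t) = t(t - 3)(t - 4) / [4] = (1/4)t^3 - (7/4)t^2 + 3t
L_2(t) = t(t - 2)(t - 4) / [-3] = -(1/3)t^3 + 2t^2 - (8/3)t
L_3(t) = t(t - 2)(t - 3) / [8] = (1/8)t^3 - (5/8)t^2 + (3/4)t
P(t) = (-2)·L_0 + 16·L_1 + 61·L_2 + 154·L_3
  (-2)·L_0(t) = (1/12)t^3 - (3/4)t^2 + (13/6)t - 2
  16·L_1(t) = 4t^3 - 28t^2 + 48t
  61·L_2(t) = -(61/3)t^3 + 122t^2 - (488/3)t
  154·L_3(t) = (77/4)t^3 - (385/4)t^2 + (231/2)t
Adding term by term: 3t^3 - 3t^2 + 3t - 2

P(t) = 3t^3 - 3t^2 + 3t - 2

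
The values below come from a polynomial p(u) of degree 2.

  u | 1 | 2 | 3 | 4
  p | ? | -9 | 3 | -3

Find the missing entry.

-39

The 3 known values determine p uniquely (degree ≤ 2).
L_0(1) = (-2)·(-3)/[(-1)·(-2)] = 3
L_1(1) = (-1)·(-3)/[(1)·(-1)] = -3
L_2(1) = (-1)·(-2)/[(2)·(1)] = 1
Sum: (-9)·(3) + 3·(-3) + (-3)·(1) = -39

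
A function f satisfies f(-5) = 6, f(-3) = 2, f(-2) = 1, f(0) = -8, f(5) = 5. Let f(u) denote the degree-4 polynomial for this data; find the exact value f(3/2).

Evaluate each Lagrange basis at u = 3/2:
L_0(3/2) = (9/2)·(7/2)·(3/2)·(-7/2)/[(-2)·(-3)·(-5)·(-10)] = -441/1600
L_1(3/2) = (13/2)·(7/2)·(3/2)·(-7/2)/[(2)·(-1)·(-3)·(-8)] = 637/256
L_2(3/2) = (13/2)·(9/2)·(3/2)·(-7/2)/[(3)·(1)·(-2)·(-7)] = -117/32
L_3(3/2) = (13/2)·(9/2)·(7/2)·(-7/2)/[(5)·(3)·(2)·(-5)] = 1911/800
L_4(3/2) = (13/2)·(9/2)·(7/2)·(3/2)/[(10)·(8)·(7)·(5)] = 351/6400
Sum: 6·(-441/1600) + 2·(637/256) + 1·(-117/32) + (-8)·(1911/800) + 5·(351/6400) = -122683/6400

-122683/6400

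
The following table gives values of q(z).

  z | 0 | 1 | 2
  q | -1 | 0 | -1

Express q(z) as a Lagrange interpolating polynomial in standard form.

L_0(z) = (z - 1)(z - 2) / [2] = (1/2)z^2 - (3/2)z + 1
L_1(z) = z(z - 2) / [-1] = -z^2 + 2z
L_2(z) = z(z - 1) / [2] = (1/2)z^2 - (1/2)z
q(z) = (-1)·L_0 + 0·L_1 + (-1)·L_2
  (-1)·L_0(z) = -(1/2)z^2 + (3/2)z - 1
  0·L_1(z) = 0
  (-1)·L_2(z) = -(1/2)z^2 + (1/2)z
Adding term by term: -z^2 + 2z - 1

q(z) = -z^2 + 2z - 1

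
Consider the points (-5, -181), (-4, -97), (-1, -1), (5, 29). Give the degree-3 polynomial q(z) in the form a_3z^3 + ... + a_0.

Newton's divided differences:
q[-5,-4] = (-97 - (-181)) / (-4 - (-5)) = 84
q[-4,-1] = (-1 - (-97)) / (-1 - (-4)) = 32
q[-1,5] = (29 - (-1)) / (5 - (-1)) = 5
q[-5,-4,-1] = (32 - 84) / (-1 - (-5)) = -13
q[-4,-1,5] = (5 - 32) / (5 - (-4)) = -3
q[-5,-4,-1,5] = (-3 - (-13)) / (5 - (-5)) = 1
q(z) = -181 + 84·(z + 5) + (-13)·(z + 5)(z + 4) + 1·(z + 5)(z + 4)(z + 1)
Expanding: q(z) = z^3 - 3z^2 - 4z - 1

q(z) = z^3 - 3z^2 - 4z - 1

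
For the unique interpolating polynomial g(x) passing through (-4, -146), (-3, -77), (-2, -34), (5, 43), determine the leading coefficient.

The leading coefficient equals the top divided difference g[-4,-3,-2,5].
g[-4,-3] = (-77 - (-146)) / (-3 - (-4)) = 69
g[-3,-2] = (-34 - (-77)) / (-2 - (-3)) = 43
g[-2,5] = (43 - (-34)) / (5 - (-2)) = 11
g[-4,-3,-2] = (43 - 69) / (-2 - (-4)) = -13
g[-3,-2,5] = (11 - 43) / (5 - (-3)) = -4
g[-4,-3,-2,5] = (-4 - (-13)) / (5 - (-4)) = 1

1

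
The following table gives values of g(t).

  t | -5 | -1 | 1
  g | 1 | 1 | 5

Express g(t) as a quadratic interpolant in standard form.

L_0(t) = (t + 1)(t - 1) / [24] = (1/24)t^2 - 1/24
L_1(t) = (t + 5)(t - 1) / [-8] = -(1/8)t^2 - (1/2)t + 5/8
L_2(t) = (t + 5)(t + 1) / [12] = (1/12)t^2 + (1/2)t + 5/12
g(t) = 1·L_0 + 1·L_1 + 5·L_2
  1·L_0(t) = (1/24)t^2 - 1/24
  1·L_1(t) = -(1/8)t^2 - (1/2)t + 5/8
  5·L_2(t) = (5/12)t^2 + (5/2)t + 25/12
Adding term by term: (1/3)t^2 + 2t + 8/3

g(t) = (1/3)t^2 + 2t + 8/3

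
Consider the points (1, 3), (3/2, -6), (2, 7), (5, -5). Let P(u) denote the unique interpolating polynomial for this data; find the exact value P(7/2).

Using Newton's divided-difference form:
P[1,3/2] = (-6 - 3) / (3/2 - 1) = -18
P[3/2,2] = (7 - (-6)) / (2 - 3/2) = 26
P[2,5] = (-5 - 7) / (5 - 2) = -4
P[1,3/2,2] = (26 - (-18)) / (2 - 1) = 44
P[3/2,2,5] = (-4 - 26) / (5 - 3/2) = -60/7
P[1,3/2,2,5] = (-60/7 - 44) / (5 - 1) = -92/7
P(7/2) = 3 + (-18)·(5/2) + 44·(5/2)·(2) + (-92/7)·(5/2)·(2)·(3/2) = 556/7

556/7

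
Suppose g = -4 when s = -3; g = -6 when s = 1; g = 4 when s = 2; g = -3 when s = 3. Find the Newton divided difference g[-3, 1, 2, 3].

g[-3,1] = (-6 - (-4)) / (1 - (-3)) = -1/2
g[1,2] = (4 - (-6)) / (2 - 1) = 10
g[2,3] = (-3 - 4) / (3 - 2) = -7
g[-3,1,2] = (10 - (-1/2)) / (2 - (-3)) = 21/10
g[1,2,3] = (-7 - 10) / (3 - 1) = -17/2
g[-3,1,2,3] = (-17/2 - 21/10) / (3 - (-3)) = -53/30

-53/30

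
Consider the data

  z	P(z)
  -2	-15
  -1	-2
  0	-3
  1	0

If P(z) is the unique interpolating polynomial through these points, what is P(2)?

L_0(2) = (3)·(2)·(1)/[(-1)·(-2)·(-3)] = -1
L_1(2) = (4)·(2)·(1)/[(1)·(-1)·(-2)] = 4
L_2(2) = (4)·(3)·(1)/[(2)·(1)·(-1)] = -6
L_3(2) = (4)·(3)·(2)/[(3)·(2)·(1)] = 4
Sum: (-15)·(-1) + (-2)·(4) + (-3)·(-6) + 0 = 25

25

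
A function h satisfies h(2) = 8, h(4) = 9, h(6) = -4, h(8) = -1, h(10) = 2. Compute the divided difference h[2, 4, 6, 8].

h[2,4] = (9 - 8) / (4 - 2) = 1/2
h[4,6] = (-4 - 9) / (6 - 4) = -13/2
h[6,8] = (-1 - (-4)) / (8 - 6) = 3/2
h[2,4,6] = (-13/2 - 1/2) / (6 - 2) = -7/4
h[4,6,8] = (3/2 - (-13/2)) / (8 - 4) = 2
h[2,4,6,8] = (2 - (-7/4)) / (8 - 2) = 5/8

5/8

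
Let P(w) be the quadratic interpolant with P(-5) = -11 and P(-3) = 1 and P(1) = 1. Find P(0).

Evaluate each Lagrange basis at w = 0:
L_0(0) = (3)·(-1)/[(-2)·(-6)] = -1/4
L_1(0) = (5)·(-1)/[(2)·(-4)] = 5/8
L_2(0) = (5)·(3)/[(6)·(4)] = 5/8
Sum: (-11)·(-1/4) + 1·(5/8) + 1·(5/8) = 4

4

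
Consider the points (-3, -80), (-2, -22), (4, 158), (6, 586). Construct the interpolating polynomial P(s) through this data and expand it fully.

Build the Lagrange basis polynomials:
L_0(s) = (s + 2)(s - 4)(s - 6) / [-63] = -(1/63)s^3 + (8/63)s^2 - (4/63)s - 16/21
L_1(s) = (s + 3)(s - 4)(s - 6) / [48] = (1/48)s^3 - (7/48)s^2 - (1/8)s + 3/2
L_2(s) = (s + 3)(s + 2)(s - 6) / [-84] = -(1/84)s^3 + (1/84)s^2 + (2/7)s + 3/7
L_3(s) = (s + 3)(s + 2)(s - 4) / [144] = (1/144)s^3 + (1/144)s^2 - (7/72)s - 1/6
P(s) = (-80)·L_0 + (-22)·L_1 + 158·L_2 + 586·L_3
  (-80)·L_0(s) = (80/63)s^3 - (640/63)s^2 + (320/63)s + 1280/21
  (-22)·L_1(s) = -(11/24)s^3 + (77/24)s^2 + (11/4)s - 33
  158·L_2(s) = -(79/42)s^3 + (79/42)s^2 + (316/7)s + 474/7
  586·L_3(s) = (293/72)s^3 + (293/72)s^2 - (2051/36)s - 293/3
Adding term by term: 3s^3 - s^2 - 4s - 2

P(s) = 3s^3 - s^2 - 4s - 2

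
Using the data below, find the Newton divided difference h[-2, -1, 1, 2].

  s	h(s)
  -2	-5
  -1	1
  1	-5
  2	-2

h[-2,-1] = (1 - (-5)) / (-1 - (-2)) = 6
h[-1,1] = (-5 - 1) / (1 - (-1)) = -3
h[1,2] = (-2 - (-5)) / (2 - 1) = 3
h[-2,-1,1] = (-3 - 6) / (1 - (-2)) = -3
h[-1,1,2] = (3 - (-3)) / (2 - (-1)) = 2
h[-2,-1,1,2] = (2 - (-3)) / (2 - (-2)) = 5/4

5/4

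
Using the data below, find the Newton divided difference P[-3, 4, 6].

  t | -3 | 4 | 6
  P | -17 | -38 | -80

-2

P[-3,4] = (-38 - (-17)) / (4 - (-3)) = -3
P[4,6] = (-80 - (-38)) / (6 - 4) = -21
P[-3,4,6] = (-21 - (-3)) / (6 - (-3)) = -2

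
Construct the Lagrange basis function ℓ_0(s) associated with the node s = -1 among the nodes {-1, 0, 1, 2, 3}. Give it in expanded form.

ℓ_0(s) = s(s - 1)(s - 2)(s - 3) / [(-1)·(-2)·(-3)·(-4)]
       = (s^4 - 6s^3 + 11s^2 - 6s) / (24)

ℓ_0(s) = (1/24)s^4 - (1/4)s^3 + (11/24)s^2 - (1/4)s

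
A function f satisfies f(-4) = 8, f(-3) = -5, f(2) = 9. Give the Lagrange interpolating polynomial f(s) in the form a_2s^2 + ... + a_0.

Build the Lagrange basis polynomials:
L_0(s) = (s + 3)(s - 2) / [6] = (1/6)s^2 + (1/6)s - 1
L_1(s) = (s + 4)(s - 2) / [-5] = -(1/5)s^2 - (2/5)s + 8/5
L_2(s) = (s + 4)(s + 3) / [30] = (1/30)s^2 + (7/30)s + 2/5
f(s) = 8·L_0 + (-5)·L_1 + 9·L_2
  8·L_0(s) = (4/3)s^2 + (4/3)s - 8
  (-5)·L_1(s) = s^2 + 2s - 8
  9·L_2(s) = (3/10)s^2 + (21/10)s + 18/5
Adding term by term: (79/30)s^2 + (163/30)s - 62/5

f(s) = (79/30)s^2 + (163/30)s - 62/5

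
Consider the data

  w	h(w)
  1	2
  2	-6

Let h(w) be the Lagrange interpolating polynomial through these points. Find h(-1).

L_0(-1) = (-3)/[(-1)] = 3
L_1(-1) = (-2)/[(1)] = -2
Sum: 2·(3) + (-6)·(-2) = 18

18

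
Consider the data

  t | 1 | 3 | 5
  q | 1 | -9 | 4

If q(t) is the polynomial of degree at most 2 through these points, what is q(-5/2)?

Evaluate each Lagrange basis at t = -5/2:
L_0(-5/2) = (-11/2)·(-15/2)/[(-2)·(-4)] = 165/32
L_1(-5/2) = (-7/2)·(-15/2)/[(2)·(-2)] = -105/16
L_2(-5/2) = (-7/2)·(-11/2)/[(4)·(2)] = 77/32
Sum: 1·(165/32) + (-9)·(-105/16) + 4·(77/32) = 2363/32

2363/32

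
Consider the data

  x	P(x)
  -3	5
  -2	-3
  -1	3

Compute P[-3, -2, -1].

P[-3,-2] = (-3 - 5) / (-2 - (-3)) = -8
P[-2,-1] = (3 - (-3)) / (-1 - (-2)) = 6
P[-3,-2,-1] = (6 - (-8)) / (-1 - (-3)) = 7

7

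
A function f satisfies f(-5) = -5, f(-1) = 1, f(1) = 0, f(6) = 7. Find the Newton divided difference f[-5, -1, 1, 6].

f[-5,-1] = (1 - (-5)) / (-1 - (-5)) = 3/2
f[-1,1] = (0 - 1) / (1 - (-1)) = -1/2
f[1,6] = (7 - 0) / (6 - 1) = 7/5
f[-5,-1,1] = (-1/2 - 3/2) / (1 - (-5)) = -1/3
f[-1,1,6] = (7/5 - (-1/2)) / (6 - (-1)) = 19/70
f[-5,-1,1,6] = (19/70 - (-1/3)) / (6 - (-5)) = 127/2310

127/2310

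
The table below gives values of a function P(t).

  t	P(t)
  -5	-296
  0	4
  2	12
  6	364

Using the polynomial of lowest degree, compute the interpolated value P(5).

204

Using Newton's divided-difference form:
P[-5,0] = (4 - (-296)) / (0 - (-5)) = 60
P[0,2] = (12 - 4) / (2 - 0) = 4
P[2,6] = (364 - 12) / (6 - 2) = 88
P[-5,0,2] = (4 - 60) / (2 - (-5)) = -8
P[0,2,6] = (88 - 4) / (6 - 0) = 14
P[-5,0,2,6] = (14 - (-8)) / (6 - (-5)) = 2
P(5) = -296 + 60·(10) + (-8)·(10)·(5) + 2·(10)·(5)·(3) = 204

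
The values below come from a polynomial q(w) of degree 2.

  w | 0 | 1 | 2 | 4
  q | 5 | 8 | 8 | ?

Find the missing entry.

The 3 known values determine q uniquely (degree ≤ 2).
L_0(4) = (3)·(2)/[(-1)·(-2)] = 3
L_1(4) = (4)·(2)/[(1)·(-1)] = -8
L_2(4) = (4)·(3)/[(2)·(1)] = 6
Sum: 5·(3) + 8·(-8) + 8·(6) = -1

-1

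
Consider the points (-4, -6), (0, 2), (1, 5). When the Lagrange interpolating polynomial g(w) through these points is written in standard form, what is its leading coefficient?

The leading coefficient equals the top divided difference g[-4,0,1].
g[-4,0] = (2 - (-6)) / (0 - (-4)) = 2
g[0,1] = (5 - 2) / (1 - 0) = 3
g[-4,0,1] = (3 - 2) / (1 - (-4)) = 1/5

1/5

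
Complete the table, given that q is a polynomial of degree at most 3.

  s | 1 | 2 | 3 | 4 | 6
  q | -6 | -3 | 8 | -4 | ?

-221

The 4 known values determine q uniquely (degree ≤ 3).
L_0(6) = (4)·(3)·(2)/[(-1)·(-2)·(-3)] = -4
L_1(6) = (5)·(3)·(2)/[(1)·(-1)·(-2)] = 15
L_2(6) = (5)·(4)·(2)/[(2)·(1)·(-1)] = -20
L_3(6) = (5)·(4)·(3)/[(3)·(2)·(1)] = 10
Sum: (-6)·(-4) + (-3)·(15) + 8·(-20) + (-4)·(10) = -221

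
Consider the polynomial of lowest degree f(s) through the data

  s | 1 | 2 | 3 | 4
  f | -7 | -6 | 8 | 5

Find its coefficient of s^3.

L_0(s) = (s - 2)(s - 3)(s - 4) / [-6] = -(1/6)s^3 + (3/2)s^2 - (13/3)s + 4
L_1(s) = (s - 1)(s - 3)(s - 4) / [2] = (1/2)s^3 - 4s^2 + (19/2)s - 6
L_2(s) = (s - 1)(s - 2)(s - 4) / [-2] = -(1/2)s^3 + (7/2)s^2 - 7s + 4
L_3(s) = (s - 1)(s - 2)(s - 3) / [6] = (1/6)s^3 - s^2 + (11/6)s - 1
f(s) = (-7)·L_0 + (-6)·L_1 + 8·L_2 + 5·L_3
Only the coefficient of s^3 is needed; take it from each L_i and combine:
(-7)·(-1/6) + (-6)·(1/2) + 8·(-1/2) + 5·(1/6) = -5

-5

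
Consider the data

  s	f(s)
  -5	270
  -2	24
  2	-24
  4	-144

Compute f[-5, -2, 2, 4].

f[-5,-2] = (24 - 270) / (-2 - (-5)) = -82
f[-2,2] = (-24 - 24) / (2 - (-2)) = -12
f[2,4] = (-144 - (-24)) / (4 - 2) = -60
f[-5,-2,2] = (-12 - (-82)) / (2 - (-5)) = 10
f[-2,2,4] = (-60 - (-12)) / (4 - (-2)) = -8
f[-5,-2,2,4] = (-8 - 10) / (4 - (-5)) = -2

-2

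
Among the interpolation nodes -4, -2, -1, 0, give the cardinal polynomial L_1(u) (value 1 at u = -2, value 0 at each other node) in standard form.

L_1(u) = (1/4)u^3 + (5/4)u^2 + u

L_1(u) = (u + 4)(u + 1)u / [(2)·(-1)·(-2)]
       = (u^3 + 5u^2 + 4u) / (4)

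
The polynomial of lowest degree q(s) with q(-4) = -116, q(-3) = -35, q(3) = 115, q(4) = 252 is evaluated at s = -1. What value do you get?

7

Evaluate each Lagrange basis at s = -1:
L_0(-1) = (2)·(-4)·(-5)/[(-1)·(-7)·(-8)] = -5/7
L_1(-1) = (3)·(-4)·(-5)/[(1)·(-6)·(-7)] = 10/7
L_2(-1) = (3)·(2)·(-5)/[(7)·(6)·(-1)] = 5/7
L_3(-1) = (3)·(2)·(-4)/[(8)·(7)·(1)] = -3/7
Sum: (-116)·(-5/7) + (-35)·(10/7) + 115·(5/7) + 252·(-3/7) = 7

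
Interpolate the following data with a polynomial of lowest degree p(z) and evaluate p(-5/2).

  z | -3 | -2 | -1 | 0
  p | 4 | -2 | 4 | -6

-9/4

Evaluate each Lagrange basis at z = -5/2:
L_0(-5/2) = (-1/2)·(-3/2)·(-5/2)/[(-1)·(-2)·(-3)] = 5/16
L_1(-5/2) = (1/2)·(-3/2)·(-5/2)/[(1)·(-1)·(-2)] = 15/16
L_2(-5/2) = (1/2)·(-1/2)·(-5/2)/[(2)·(1)·(-1)] = -5/16
L_3(-5/2) = (1/2)·(-1/2)·(-3/2)/[(3)·(2)·(1)] = 1/16
Sum: 4·(5/16) + (-2)·(15/16) + 4·(-5/16) + (-6)·(1/16) = -9/4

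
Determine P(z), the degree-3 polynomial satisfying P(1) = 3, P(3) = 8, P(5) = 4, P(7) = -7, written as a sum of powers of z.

L_0(z) = (z - 3)(z - 5)(z - 7) / [-48] = -(1/48)z^3 + (5/16)z^2 - (71/48)z + 35/16
L_1(z) = (z - 1)(z - 5)(z - 7) / [16] = (1/16)z^3 - (13/16)z^2 + (47/16)z - 35/16
L_2(z) = (z - 1)(z - 3)(z - 7) / [-16] = -(1/16)z^3 + (11/16)z^2 - (31/16)z + 21/16
L_3(z) = (z - 1)(z - 3)(z - 5) / [48] = (1/48)z^3 - (3/16)z^2 + (23/48)z - 5/16
P(z) = 3·L_0 + 8·L_1 + 4·L_2 + (-7)·L_3
  3·L_0(z) = -(1/16)z^3 + (15/16)z^2 - (71/16)z + 105/16
  8·L_1(z) = (1/2)z^3 - (13/2)z^2 + (47/2)z - 35/2
  4·L_2(z) = -(1/4)z^3 + (11/4)z^2 - (31/4)z + 21/4
  (-7)·L_3(z) = -(7/48)z^3 + (21/16)z^2 - (161/48)z + 35/16
Adding term by term: (1/24)z^3 - (3/2)z^2 + (191/24)z - 7/2

P(z) = (1/24)z^3 - (3/2)z^2 + (191/24)z - 7/2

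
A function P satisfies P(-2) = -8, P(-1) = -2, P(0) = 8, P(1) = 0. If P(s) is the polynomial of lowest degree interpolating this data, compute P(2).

L_0(2) = (3)·(2)·(1)/[(-1)·(-2)·(-3)] = -1
L_1(2) = (4)·(2)·(1)/[(1)·(-1)·(-2)] = 4
L_2(2) = (4)·(3)·(1)/[(2)·(1)·(-1)] = -6
L_3(2) = (4)·(3)·(2)/[(3)·(2)·(1)] = 4
Sum: (-8)·(-1) + (-2)·(4) + 8·(-6) + 0 = -48

-48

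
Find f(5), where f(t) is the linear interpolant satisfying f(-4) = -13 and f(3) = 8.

Evaluate each Lagrange basis at t = 5:
L_0(5) = (2)/[(-7)] = -2/7
L_1(5) = (9)/[(7)] = 9/7
Sum: (-13)·(-2/7) + 8·(9/7) = 14

14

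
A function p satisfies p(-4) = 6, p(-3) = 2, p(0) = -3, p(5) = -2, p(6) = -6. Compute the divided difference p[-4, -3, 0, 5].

p[-4,-3] = (2 - 6) / (-3 - (-4)) = -4
p[-3,0] = (-3 - 2) / (0 - (-3)) = -5/3
p[0,5] = (-2 - (-3)) / (5 - 0) = 1/5
p[-4,-3,0] = (-5/3 - (-4)) / (0 - (-4)) = 7/12
p[-3,0,5] = (1/5 - (-5/3)) / (5 - (-3)) = 7/30
p[-4,-3,0,5] = (7/30 - 7/12) / (5 - (-4)) = -7/180

-7/180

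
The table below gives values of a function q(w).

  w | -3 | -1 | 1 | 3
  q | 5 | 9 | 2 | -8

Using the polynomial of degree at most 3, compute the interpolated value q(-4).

-29/8

Using Newton's divided-difference form:
q[-3,-1] = (9 - 5) / (-1 - (-3)) = 2
q[-1,1] = (2 - 9) / (1 - (-1)) = -7/2
q[1,3] = (-8 - 2) / (3 - 1) = -5
q[-3,-1,1] = (-7/2 - 2) / (1 - (-3)) = -11/8
q[-1,1,3] = (-5 - (-7/2)) / (3 - (-1)) = -3/8
q[-3,-1,1,3] = (-3/8 - (-11/8)) / (3 - (-3)) = 1/6
q(-4) = 5 + 2·(-1) + (-11/8)·(-1)·(-3) + (1/6)·(-1)·(-3)·(-5) = -29/8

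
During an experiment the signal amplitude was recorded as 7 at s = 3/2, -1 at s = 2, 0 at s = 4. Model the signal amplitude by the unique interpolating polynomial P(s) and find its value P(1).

183/10

L_0(1) = (-1)·(-3)/[(-1/2)·(-5/2)] = 12/5
L_1(1) = (-1/2)·(-3)/[(1/2)·(-2)] = -3/2
L_2(1) = (-1/2)·(-1)/[(5/2)·(2)] = 1/10
Sum: 7·(12/5) + (-1)·(-3/2) + 0 = 183/10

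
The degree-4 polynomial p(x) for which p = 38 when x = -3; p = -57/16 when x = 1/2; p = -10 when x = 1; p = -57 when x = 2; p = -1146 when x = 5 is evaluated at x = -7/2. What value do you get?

Evaluate each Lagrange basis at x = -7/2:
L_0(-7/2) = (-4)·(-9/2)·(-11/2)·(-17/2)/[(-7/2)·(-4)·(-5)·(-8)] = 1683/1120
L_1(-7/2) = (-1/2)·(-9/2)·(-11/2)·(-17/2)/[(7/2)·(-1/2)·(-3/2)·(-9/2)] = -187/21
L_2(-7/2) = (-1/2)·(-4)·(-11/2)·(-17/2)/[(4)·(1/2)·(-1)·(-4)] = 187/16
L_3(-7/2) = (-1/2)·(-4)·(-9/2)·(-17/2)/[(5)·(3/2)·(1)·(-3)] = -17/5
L_4(-7/2) = (-1/2)·(-4)·(-9/2)·(-11/2)/[(8)·(9/2)·(4)·(3)] = 11/96
Sum: 38·(1683/1120) + (-57/16)·(-187/21) + (-10)·(187/16) + (-57)·(-17/5) + (-1146)·(11/96) = 551/16

551/16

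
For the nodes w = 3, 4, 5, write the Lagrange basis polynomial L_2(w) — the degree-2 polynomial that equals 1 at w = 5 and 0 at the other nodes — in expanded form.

L_2(w) = (1/2)w^2 - (7/2)w + 6

L_2(w) = (w - 3)(w - 4) / [(2)·(1)]
       = (w^2 - 7w + 12) / (2)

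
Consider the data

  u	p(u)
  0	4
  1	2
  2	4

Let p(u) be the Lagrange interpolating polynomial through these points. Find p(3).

Evaluate each Lagrange basis at u = 3:
L_0(3) = (2)·(1)/[(-1)·(-2)] = 1
L_1(3) = (3)·(1)/[(1)·(-1)] = -3
L_2(3) = (3)·(2)/[(2)·(1)] = 3
Sum: 4·(1) + 2·(-3) + 4·(3) = 10

10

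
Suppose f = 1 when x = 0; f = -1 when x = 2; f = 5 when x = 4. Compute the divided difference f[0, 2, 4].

1

f[0,2] = (-1 - 1) / (2 - 0) = -1
f[2,4] = (5 - (-1)) / (4 - 2) = 3
f[0,2,4] = (3 - (-1)) / (4 - 0) = 1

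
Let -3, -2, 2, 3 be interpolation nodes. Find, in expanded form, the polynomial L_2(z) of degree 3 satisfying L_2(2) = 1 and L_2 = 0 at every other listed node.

L_2(z) = -(1/20)z^3 - (1/10)z^2 + (9/20)z + 9/10

L_2(z) = (z + 3)(z + 2)(z - 3) / [(5)·(4)·(-1)]
       = (z^3 + 2z^2 - 9z - 18) / (-20)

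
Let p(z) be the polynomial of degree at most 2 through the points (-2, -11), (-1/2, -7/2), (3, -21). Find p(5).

L_0(5) = (11/2)·(2)/[(-3/2)·(-5)] = 22/15
L_1(5) = (7)·(2)/[(3/2)·(-7/2)] = -8/3
L_2(5) = (7)·(11/2)/[(5)·(7/2)] = 11/5
Sum: (-11)·(22/15) + (-7/2)·(-8/3) + (-21)·(11/5) = -53

-53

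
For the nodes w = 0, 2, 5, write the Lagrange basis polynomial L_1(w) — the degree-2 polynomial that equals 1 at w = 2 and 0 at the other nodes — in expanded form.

L_1(w) = w(w - 5) / [(2)·(-3)]
       = (w^2 - 5w) / (-6)

L_1(w) = -(1/6)w^2 + (5/6)w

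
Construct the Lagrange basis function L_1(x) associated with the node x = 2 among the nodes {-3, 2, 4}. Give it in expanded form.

L_1(x) = -(1/10)x^2 + (1/10)x + 6/5

L_1(x) = (x + 3)(x - 4) / [(5)·(-2)]
       = (x^2 - x - 12) / (-10)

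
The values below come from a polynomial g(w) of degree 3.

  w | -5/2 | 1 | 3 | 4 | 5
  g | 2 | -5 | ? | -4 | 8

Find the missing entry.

The 4 known values determine g uniquely (degree ≤ 3).
Evaluate each Lagrange basis at w = 3:
L_0(3) = (2)·(-1)·(-2)/[(-7/2)·(-13/2)·(-15/2)] = -32/1365
L_1(3) = (11/2)·(-1)·(-2)/[(7/2)·(-3)·(-4)] = 11/42
L_2(3) = (11/2)·(2)·(-2)/[(13/2)·(3)·(-1)] = 44/39
L_3(3) = (11/2)·(2)·(-1)/[(15/2)·(4)·(1)] = -11/30
Sum: 2·(-32/1365) + (-5)·(11/42) + (-4)·(44/39) + 8·(-11/30) = -3433/390

-3433/390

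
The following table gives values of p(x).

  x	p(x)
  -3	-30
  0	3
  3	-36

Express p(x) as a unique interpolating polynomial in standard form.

Newton's divided differences:
p[-3,0] = (3 - (-30)) / (0 - (-3)) = 11
p[0,3] = (-36 - 3) / (3 - 0) = -13
p[-3,0,3] = (-13 - 11) / (3 - (-3)) = -4
p(x) = -30 + 11·(x + 3) + (-4)·(x + 3)x
Expanding: p(x) = -4x^2 - x + 3

p(x) = -4x^2 - x + 3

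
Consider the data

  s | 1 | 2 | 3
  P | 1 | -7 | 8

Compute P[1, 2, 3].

P[1,2] = (-7 - 1) / (2 - 1) = -8
P[2,3] = (8 - (-7)) / (3 - 2) = 15
P[1,2,3] = (15 - (-8)) / (3 - 1) = 23/2

23/2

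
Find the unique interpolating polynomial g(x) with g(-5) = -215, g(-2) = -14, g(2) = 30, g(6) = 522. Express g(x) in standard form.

g(x) = 2x^3 + 2x^2 + 3x

L_0(x) = (x + 2)(x - 2)(x - 6) / [-231] = -(1/231)x^3 + (2/77)x^2 + (4/231)x - 8/77
L_1(x) = (x + 5)(x - 2)(x - 6) / [96] = (1/96)x^3 - (1/32)x^2 - (7/24)x + 5/8
L_2(x) = (x + 5)(x + 2)(x - 6) / [-112] = -(1/112)x^3 - (1/112)x^2 + (2/7)x + 15/28
L_3(x) = (x + 5)(x + 2)(x - 2) / [352] = (1/352)x^3 + (5/352)x^2 - (1/88)x - 5/88
g(x) = (-215)·L_0 + (-14)·L_1 + 30·L_2 + 522·L_3
  (-215)·L_0(x) = (215/231)x^3 - (430/77)x^2 - (860/231)x + 1720/77
  (-14)·L_1(x) = -(7/48)x^3 + (7/16)x^2 + (49/12)x - 35/4
  30·L_2(x) = -(15/56)x^3 - (15/56)x^2 + (60/7)x + 225/14
  522·L_3(x) = (261/176)x^3 + (1305/176)x^2 - (261/44)x - 1305/44
Adding term by term: 2x^3 + 2x^2 + 3x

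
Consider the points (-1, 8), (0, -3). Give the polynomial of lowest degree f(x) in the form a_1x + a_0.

f(x) = -11x - 3

L_0(x) = x / [-1] = -x
L_1(x) = (x + 1) / [1] = x + 1
f(x) = 8·L_0 + (-3)·L_1
  8·L_0(x) = -8x
  (-3)·L_1(x) = -3x - 3
Adding term by term: -11x - 3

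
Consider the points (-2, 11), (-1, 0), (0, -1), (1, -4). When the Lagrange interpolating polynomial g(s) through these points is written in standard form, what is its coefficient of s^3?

-2

The leading coefficient equals the top divided difference g[-2,-1,0,1].
g[-2,-1] = (0 - 11) / (-1 - (-2)) = -11
g[-1,0] = (-1 - 0) / (0 - (-1)) = -1
g[0,1] = (-4 - (-1)) / (1 - 0) = -3
g[-2,-1,0] = (-1 - (-11)) / (0 - (-2)) = 5
g[-1,0,1] = (-3 - (-1)) / (1 - (-1)) = -1
g[-2,-1,0,1] = (-1 - 5) / (1 - (-2)) = -2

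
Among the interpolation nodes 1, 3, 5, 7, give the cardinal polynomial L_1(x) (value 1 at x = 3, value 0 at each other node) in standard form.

L_1(x) = (1/16)x^3 - (13/16)x^2 + (47/16)x - 35/16

L_1(x) = (x - 1)(x - 5)(x - 7) / [(2)·(-2)·(-4)]
       = (x^3 - 13x^2 + 47x - 35) / (16)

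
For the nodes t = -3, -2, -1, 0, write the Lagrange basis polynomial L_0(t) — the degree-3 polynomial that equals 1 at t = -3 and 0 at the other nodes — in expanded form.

L_0(t) = -(1/6)t^3 - (1/2)t^2 - (1/3)t

L_0(t) = (t + 2)(t + 1)t / [(-1)·(-2)·(-3)]
       = (t^3 + 3t^2 + 2t) / (-6)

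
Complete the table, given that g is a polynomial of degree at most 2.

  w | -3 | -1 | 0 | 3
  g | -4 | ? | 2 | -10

The 3 known values determine g uniquely (degree ≤ 2).
Evaluate each Lagrange basis at w = -1:
L_0(-1) = (-1)·(-4)/[(-3)·(-6)] = 2/9
L_1(-1) = (2)·(-4)/[(3)·(-3)] = 8/9
L_2(-1) = (2)·(-1)/[(6)·(3)] = -1/9
Sum: (-4)·(2/9) + 2·(8/9) + (-10)·(-1/9) = 2

2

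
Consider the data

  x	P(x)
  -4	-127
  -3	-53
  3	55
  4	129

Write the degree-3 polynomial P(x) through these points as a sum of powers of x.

P(x) = 2x^3 + 1

Newton's divided differences:
P[-4,-3] = (-53 - (-127)) / (-3 - (-4)) = 74
P[-3,3] = (55 - (-53)) / (3 - (-3)) = 18
P[3,4] = (129 - 55) / (4 - 3) = 74
P[-4,-3,3] = (18 - 74) / (3 - (-4)) = -8
P[-3,3,4] = (74 - 18) / (4 - (-3)) = 8
P[-4,-3,3,4] = (8 - (-8)) / (4 - (-4)) = 2
P(x) = -127 + 74·(x + 4) + (-8)·(x + 4)(x + 3) + 2·(x + 4)(x + 3)(x - 3)
Expanding: P(x) = 2x^3 + 1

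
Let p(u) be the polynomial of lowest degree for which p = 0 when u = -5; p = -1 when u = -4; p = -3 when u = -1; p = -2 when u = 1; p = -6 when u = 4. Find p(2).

Evaluate each Lagrange basis at u = 2:
L_0(2) = (6)·(3)·(1)·(-2)/[(-1)·(-4)·(-6)·(-9)] = -1/6
L_1(2) = (7)·(3)·(1)·(-2)/[(1)·(-3)·(-5)·(-8)] = 7/20
L_2(2) = (7)·(6)·(1)·(-2)/[(4)·(3)·(-2)·(-5)] = -7/10
L_3(2) = (7)·(6)·(3)·(-2)/[(6)·(5)·(2)·(-3)] = 7/5
L_4(2) = (7)·(6)·(3)·(1)/[(9)·(8)·(5)·(3)] = 7/60
Sum: 0 + (-1)·(7/20) + (-3)·(-7/10) + (-2)·(7/5) + (-6)·(7/60) = -7/4

-7/4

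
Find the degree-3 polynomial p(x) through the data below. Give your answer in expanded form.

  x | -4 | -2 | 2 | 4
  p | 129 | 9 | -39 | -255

Build the Lagrange basis polynomials:
L_0(x) = (x + 2)(x - 2)(x - 4) / [-96] = -(1/96)x^3 + (1/24)x^2 + (1/24)x - 1/6
L_1(x) = (x + 4)(x - 2)(x - 4) / [48] = (1/48)x^3 - (1/24)x^2 - (1/3)x + 2/3
L_2(x) = (x + 4)(x + 2)(x - 4) / [-48] = -(1/48)x^3 - (1/24)x^2 + (1/3)x + 2/3
L_3(x) = (x + 4)(x + 2)(x - 2) / [96] = (1/96)x^3 + (1/24)x^2 - (1/24)x - 1/6
p(x) = 129·L_0 + 9·L_1 + (-39)·L_2 + (-255)·L_3
  129·L_0(x) = -(43/32)x^3 + (43/8)x^2 + (43/8)x - 43/2
  9·L_1(x) = (3/16)x^3 - (3/8)x^2 - 3x + 6
  (-39)·L_2(x) = (13/16)x^3 + (13/8)x^2 - 13x - 26
  (-255)·L_3(x) = -(85/32)x^3 - (85/8)x^2 + (85/8)x + 85/2
Adding term by term: -3x^3 - 4x^2 + 1

p(x) = -3x^3 - 4x^2 + 1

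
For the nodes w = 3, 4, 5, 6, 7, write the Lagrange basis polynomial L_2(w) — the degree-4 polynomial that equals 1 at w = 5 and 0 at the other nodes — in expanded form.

L_2(w) = (w - 3)(w - 4)(w - 6)(w - 7) / [(2)·(1)·(-1)·(-2)]
       = (w^4 - 20w^3 + 145w^2 - 450w + 504) / (4)

L_2(w) = (1/4)w^4 - 5w^3 + (145/4)w^2 - (225/2)w + 126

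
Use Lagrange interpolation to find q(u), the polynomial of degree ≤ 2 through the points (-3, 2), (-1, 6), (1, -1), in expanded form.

q(u) = -(11/8)u^2 - (7/2)u + 31/8

Build the Lagrange basis polynomials:
L_0(u) = (u + 1)(u - 1) / [8] = (1/8)u^2 - 1/8
L_1(u) = (u + 3)(u - 1) / [-4] = -(1/4)u^2 - (1/2)u + 3/4
L_2(u) = (u + 3)(u + 1) / [8] = (1/8)u^2 + (1/2)u + 3/8
q(u) = 2·L_0 + 6·L_1 + (-1)·L_2
  2·L_0(u) = (1/4)u^2 - 1/4
  6·L_1(u) = -(3/2)u^2 - 3u + 9/2
  (-1)·L_2(u) = -(1/8)u^2 - (1/2)u - 3/8
Adding term by term: -(11/8)u^2 - (7/2)u + 31/8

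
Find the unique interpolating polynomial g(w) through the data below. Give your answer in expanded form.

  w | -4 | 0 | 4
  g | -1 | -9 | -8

g(w) = (9/32)w^2 - (7/8)w - 9

Build the Lagrange basis polynomials:
L_0(w) = w(w - 4) / [32] = (1/32)w^2 - (1/8)w
L_1(w) = (w + 4)(w - 4) / [-16] = -(1/16)w^2 + 1
L_2(w) = (w + 4)w / [32] = (1/32)w^2 + (1/8)w
g(w) = (-1)·L_0 + (-9)·L_1 + (-8)·L_2
  (-1)·L_0(w) = -(1/32)w^2 + (1/8)w
  (-9)·L_1(w) = (9/16)w^2 - 9
  (-8)·L_2(w) = -(1/4)w^2 - w
Adding term by term: (9/32)w^2 - (7/8)w - 9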